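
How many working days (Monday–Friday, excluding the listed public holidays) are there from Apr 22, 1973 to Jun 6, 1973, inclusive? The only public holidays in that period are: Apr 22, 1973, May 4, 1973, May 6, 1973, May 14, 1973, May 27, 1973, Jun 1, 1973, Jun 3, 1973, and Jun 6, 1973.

Apr 22, 1973 is a Sunday.
From Apr 22, 1973 to Jun 6, 1973 is 46 days inclusive.
46 = 7 × 6 + 4, so there are 6 full weeks plus 4 extra days.
Each full week contributes 5 weekdays (Mon–Fri): 6 × 5 = 30.
The 4 extra days are Sunday, Monday, Tuesday, Wednesday — 3 of them qualify.
Total: 30 + 3 = 33.
Holidays: Apr 22, 1973 (Sun); May 4, 1973 (Fri); May 6, 1973 (Sun); May 14, 1973 (Mon); May 27, 1973 (Sun); Jun 1, 1973 (Fri); Jun 3, 1973 (Sun); Jun 6, 1973 (Wed).
4 of the 8 holidays fall on weekdays; the rest are weekends and were already excluded.
Business days: 33 − 4 = 29.

29 working days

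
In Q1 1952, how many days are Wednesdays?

13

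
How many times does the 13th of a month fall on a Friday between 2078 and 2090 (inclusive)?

21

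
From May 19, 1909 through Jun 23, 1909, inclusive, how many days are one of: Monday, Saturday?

May 19, 1909 is a Wednesday.
The range spans 36 days (inclusive of both endpoints).
36 = 7 × 5 + 1, so there are 5 full weeks plus 1 extra day.
Each full week contributes 2 days from the set (Mon, Sat): 5 × 2 = 10.
The 1 extra day is Wed — none qualify.
Total: 10 + 0 = 10.

10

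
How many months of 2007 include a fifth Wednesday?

4

A month has five Wednesdays exactly when Wednesday falls within its first (length − 28) days.
Jan: 31 days, starts Mon → 5 of Mon, Tue, Wed ✓
Feb: 28 days, starts Thu → 5 of (none)
Mar: 31 days, starts Thu → 5 of Thu, Fri, Sat
Apr: 30 days, starts Sun → 5 of Sun, Mon
May: 31 days, starts Tue → 5 of Tue, Wed, Thu ✓
Jun: 30 days, starts Fri → 5 of Fri, Sat
Jul: 31 days, starts Sun → 5 of Sun, Mon, Tue
Aug: 31 days, starts Wed → 5 of Wed, Thu, Fri ✓
Sep: 30 days, starts Sat → 5 of Sat, Sun
Oct: 31 days, starts Mon → 5 of Mon, Tue, Wed ✓
Nov: 30 days, starts Thu → 5 of Thu, Fri
Dec: 31 days, starts Sat → 5 of Sat, Sun, Mon
Months with five Wednesdays: Jan, May, Aug, Oct.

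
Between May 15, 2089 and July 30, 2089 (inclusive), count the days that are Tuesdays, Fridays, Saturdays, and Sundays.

May 15, 2089 is a Sunday.
From May 15, 2089 to July 30, 2089 is 77 days inclusive.
77 = 7 × 11, so the span is exactly 11 full weeks.
Each full week contributes 4 days from the set (Tue, Fri, Sat, Sun): 11 × 4 = 44.

44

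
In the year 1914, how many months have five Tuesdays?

A month has five Tuesdays exactly when Tuesday falls within its first (length − 28) days.
Jan: 31 days, starts Thu → 5 of Thu, Fri, Sat
Feb: 28 days, starts Sun → 5 of (none)
Mar: 31 days, starts Sun → 5 of Sun, Mon, Tue ✓
Apr: 30 days, starts Wed → 5 of Wed, Thu
May: 31 days, starts Fri → 5 of Fri, Sat, Sun
Jun: 30 days, starts Mon → 5 of Mon, Tue ✓
Jul: 31 days, starts Wed → 5 of Wed, Thu, Fri
Aug: 31 days, starts Sat → 5 of Sat, Sun, Mon
Sep: 30 days, starts Tue → 5 of Tue, Wed ✓
Oct: 31 days, starts Thu → 5 of Thu, Fri, Sat
Nov: 30 days, starts Sun → 5 of Sun, Mon
Dec: 31 days, starts Tue → 5 of Tue, Wed, Thu ✓
Months with five Tuesdays: Mar, Jun, Sep, Dec.

4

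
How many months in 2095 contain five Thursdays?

A month has five Thursdays exactly when Thursday falls within its first (length − 28) days.
Jan: 31 days, starts Sat → 5 of Sat, Sun, Mon
Feb: 28 days, starts Tue → 5 of (none)
Mar: 31 days, starts Tue → 5 of Tue, Wed, Thu ✓
Apr: 30 days, starts Fri → 5 of Fri, Sat
May: 31 days, starts Sun → 5 of Sun, Mon, Tue
Jun: 30 days, starts Wed → 5 of Wed, Thu ✓
Jul: 31 days, starts Fri → 5 of Fri, Sat, Sun
Aug: 31 days, starts Mon → 5 of Mon, Tue, Wed
Sep: 30 days, starts Thu → 5 of Thu, Fri ✓
Oct: 31 days, starts Sat → 5 of Sat, Sun, Mon
Nov: 30 days, starts Tue → 5 of Tue, Wed
Dec: 31 days, starts Thu → 5 of Thu, Fri, Sat ✓
Months with five Thursdays: Mar, Jun, Sep, Dec.

4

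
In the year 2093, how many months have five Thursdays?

A month has five Thursdays exactly when Thursday falls within its first (length − 28) days.
Jan: 31 days, starts Thu → 5 of Thu, Fri, Sat ✓
Feb: 28 days, starts Sun → 5 of (none)
Mar: 31 days, starts Sun → 5 of Sun, Mon, Tue
Apr: 30 days, starts Wed → 5 of Wed, Thu ✓
May: 31 days, starts Fri → 5 of Fri, Sat, Sun
Jun: 30 days, starts Mon → 5 of Mon, Tue
Jul: 31 days, starts Wed → 5 of Wed, Thu, Fri ✓
Aug: 31 days, starts Sat → 5 of Sat, Sun, Mon
Sep: 30 days, starts Tue → 5 of Tue, Wed
Oct: 31 days, starts Thu → 5 of Thu, Fri, Sat ✓
Nov: 30 days, starts Sun → 5 of Sun, Mon
Dec: 31 days, starts Tue → 5 of Tue, Wed, Thu ✓
Months with five Thursdays: Jan, Apr, Jul, Oct, Dec.

5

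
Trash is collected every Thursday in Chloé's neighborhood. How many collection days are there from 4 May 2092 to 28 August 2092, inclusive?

17

4 May 2092 is a Sunday.
The range spans 117 days (inclusive of both endpoints).
117 = 7 × 16 + 5, so there are 16 full weeks plus 5 extra days.
Each full week contributes one Thursday: 16 so far.
The 5 extra days are Sun, Mon, Tue, Wed, Thu — 1 of them qualifies.
Total: 16 + 1 = 17.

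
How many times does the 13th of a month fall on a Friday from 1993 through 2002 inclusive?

16

Friday-the-13ths by year:
1993: Aug
1994: May
1995: Jan, Oct
1996: Sep, Dec
1997: Jun
1998: Feb, Mar, Nov
1999: Aug
2000: Oct
2001: Apr, Jul
2002: Sep, Dec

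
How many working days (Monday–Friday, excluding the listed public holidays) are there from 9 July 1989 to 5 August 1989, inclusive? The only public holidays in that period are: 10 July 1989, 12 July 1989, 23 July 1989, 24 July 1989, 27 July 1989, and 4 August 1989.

9 July 1989 is a Sunday.
The range spans 28 days (inclusive of both endpoints).
28 = 7 × 4, so the span is exactly 4 full weeks.
Each full week contributes 5 weekdays (Mon–Fri): 4 × 5 = 20.
Holidays: 10 July 1989 (Mon); 12 July 1989 (Wed); 23 July 1989 (Sun); 24 July 1989 (Mon); 27 July 1989 (Thu); 4 August 1989 (Fri).
5 of the 6 holidays fall on weekdays; the rest are weekends and were already excluded.
Business days: 20 − 5 = 15.

15 working days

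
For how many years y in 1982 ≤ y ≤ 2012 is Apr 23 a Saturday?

5

Day of week of April 23 in each year:
1982: Fri, 1983: Sat ✓, 1984: Mon, 1985: Tue, 1986: Wed, 1987: Thu, 1988: Sat ✓, 1989: Sun, 1990: Mon, 1991: Tue, 1992: Thu, 1993: Fri, 1994: Sat ✓, 1995: Sun, 1996: Tue, 1997: Wed, 1998: Thu, 1999: Fri, 2000: Sun, 2001: Mon, 2002: Tue, 2003: Wed, 2004: Fri, 2005: Sat ✓, 2006: Sun, 2007: Mon, 2008: Wed, 2009: Thu, 2010: Fri, 2011: Sat ✓, 2012: Mon
Saturdays: 1983, 1988, 1994, 2005, 2011.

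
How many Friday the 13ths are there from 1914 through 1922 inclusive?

Friday-the-13ths by year:
1914: Feb, Mar, Nov
1915: Aug
1916: Oct
1917: Apr, Jul
1918: Sep, Dec
1919: Jun
1920: Feb, Aug
1921: May
1922: Jan, Oct

15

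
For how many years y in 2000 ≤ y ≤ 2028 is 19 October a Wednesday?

Day of week of October 19 in each year:
2000: Thu, 2001: Fri, 2002: Sat, 2003: Sun, 2004: Tue, 2005: Wed ✓, 2006: Thu, 2007: Fri, 2008: Sun, 2009: Mon, 2010: Tue, 2011: Wed ✓, 2012: Fri, 2013: Sat, 2014: Sun, 2015: Mon, 2016: Wed ✓, 2017: Thu, 2018: Fri, 2019: Sat, 2020: Mon, 2021: Tue, 2022: Wed ✓, 2023: Thu, 2024: Sat, 2025: Sun, 2026: Mon, 2027: Tue, 2028: Thu
Wednesdays: 2005, 2011, 2016, 2022.

4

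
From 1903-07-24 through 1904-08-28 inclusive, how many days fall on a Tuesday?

57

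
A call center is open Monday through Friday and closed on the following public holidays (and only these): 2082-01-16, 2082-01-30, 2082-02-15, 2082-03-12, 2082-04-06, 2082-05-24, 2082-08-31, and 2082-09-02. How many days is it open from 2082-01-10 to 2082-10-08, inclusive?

2082-01-10 is a Saturday.
From 2082-01-10 to 2082-10-08 is 272 days inclusive.
272 = 7 × 38 + 6, so there are 38 full weeks plus 6 extra days.
Each full week contributes 5 weekdays (Mon–Fri): 38 × 5 = 190.
The 6 extra days are Sat, Sun, Mon, Tue, Wed, Thu — 4 of them qualify.
Total: 190 + 4 = 194.
Holidays: 2082-01-16 (Fri); 2082-01-30 (Fri); 2082-02-15 (Sun); 2082-03-12 (Thu); 2082-04-06 (Mon); 2082-05-24 (Sun); 2082-08-31 (Mon); 2082-09-02 (Wed).
6 of the 8 holidays fall on weekdays; the rest are weekends and were already excluded.
Business days: 194 − 6 = 188.

188 business days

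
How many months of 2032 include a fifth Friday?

5

A month has five Fridays exactly when Friday falls within its first (length − 28) days.
Jan: 31 days, starts Thu → 5 of Thu, Fri, Sat ✓
Feb: 29 days, starts Sun → 5 of Sun
Mar: 31 days, starts Mon → 5 of Mon, Tue, Wed
Apr: 30 days, starts Thu → 5 of Thu, Fri ✓
May: 31 days, starts Sat → 5 of Sat, Sun, Mon
Jun: 30 days, starts Tue → 5 of Tue, Wed
Jul: 31 days, starts Thu → 5 of Thu, Fri, Sat ✓
Aug: 31 days, starts Sun → 5 of Sun, Mon, Tue
Sep: 30 days, starts Wed → 5 of Wed, Thu
Oct: 31 days, starts Fri → 5 of Fri, Sat, Sun ✓
Nov: 30 days, starts Mon → 5 of Mon, Tue
Dec: 31 days, starts Wed → 5 of Wed, Thu, Fri ✓
Months with five Fridays: Jan, Apr, Jul, Oct, Dec.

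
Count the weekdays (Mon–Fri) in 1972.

Jan 1, 1972 is a Saturday.
The range spans 366 days (inclusive of both endpoints).
366 = 7 × 52 + 2, so there are 52 full weeks plus 2 extra days.
Each full week contributes 5 weekdays (Mon–Fri): 52 × 5 = 260.
The 2 extra days are Saturday, Sunday — none qualify.
Total: 260 + 0 = 260.

260 weekdays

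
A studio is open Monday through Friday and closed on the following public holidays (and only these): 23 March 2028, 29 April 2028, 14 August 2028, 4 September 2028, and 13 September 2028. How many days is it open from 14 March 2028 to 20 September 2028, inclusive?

14 March 2028 is a Tuesday.
That's 191 days from start to end, counting both.
191 = 7 × 27 + 2, so there are 27 full weeks plus 2 extra days.
Each full week contributes 5 weekdays (Mon–Fri): 27 × 5 = 135.
The 2 extra days are Tue, Wed — 2 of them qualify.
Total: 135 + 2 = 137.
Holidays: 23 March 2028 (Thu); 29 April 2028 (Sat); 14 August 2028 (Mon); 4 September 2028 (Mon); 13 September 2028 (Wed).
4 of the 5 holidays fall on weekdays; the rest are weekends and were already excluded.
Business days: 137 − 4 = 133.

133 working days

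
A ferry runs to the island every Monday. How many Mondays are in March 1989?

4

1 March 1989 is a Wednesday.
From 1 March 1989 to 31 March 1989 is 31 days inclusive.
31 = 7 × 4 + 3, so there are 4 full weeks plus 3 extra days.
Each full week contributes one Monday: 4 so far.
The 3 extra days are Wed, Thu, Fri — none qualify.
Total: 4 + 0 = 4.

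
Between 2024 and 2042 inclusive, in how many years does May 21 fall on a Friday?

3

Day of week of May 21 in each year:
2024: Tue, 2025: Wed, 2026: Thu, 2027: Fri ✓, 2028: Sun, 2029: Mon, 2030: Tue, 2031: Wed, 2032: Fri ✓, 2033: Sat, 2034: Sun, 2035: Mon, 2036: Wed, 2037: Thu, 2038: Fri ✓, 2039: Sat, 2040: Mon, 2041: Tue, 2042: Wed
Fridays: 2027, 2032, 2038.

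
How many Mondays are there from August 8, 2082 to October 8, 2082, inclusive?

9

August 8, 2082 is a Saturday.
From August 8, 2082 to October 8, 2082 is 62 days inclusive.
62 = 7 × 8 + 6, so there are 8 full weeks plus 6 extra days.
Each full week contributes one Monday: 8 so far.
The 6 extra days are Sat, Sun, Mon, Tue, Wed, Thu — 1 of them qualifies.
Total: 8 + 1 = 9.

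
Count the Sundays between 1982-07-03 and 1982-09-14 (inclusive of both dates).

11 Sundays

1982-07-03 is a Saturday.
The range spans 74 days (inclusive of both endpoints).
74 = 7 × 10 + 4, so there are 10 full weeks plus 4 extra days.
Each full week contributes one Sunday: 10 so far.
The 4 extra days are Saturday, Sunday, Monday, Tuesday — 1 of them qualifies.
Total: 10 + 1 = 11.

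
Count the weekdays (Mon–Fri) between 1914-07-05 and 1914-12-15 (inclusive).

117 weekdays

1914-07-05 is a Sunday.
That's 164 days from start to end, counting both.
164 = 7 × 23 + 3, so there are 23 full weeks plus 3 extra days.
Each full week contributes 5 weekdays (Mon–Fri): 23 × 5 = 115.
The 3 extra days are Sun, Mon, Tue — 2 of them qualify.
Total: 115 + 2 = 117.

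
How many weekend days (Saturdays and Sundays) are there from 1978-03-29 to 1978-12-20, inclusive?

76

1978-03-29 is a Wednesday.
From 1978-03-29 to 1978-12-20 is 267 days inclusive.
267 = 7 × 38 + 1, so there are 38 full weeks plus 1 extra day.
Each full week contributes 2 weekend days (Sat, Sun): 38 × 2 = 76.
The 1 extra day is Wed — none qualify.
Total: 76 + 0 = 76.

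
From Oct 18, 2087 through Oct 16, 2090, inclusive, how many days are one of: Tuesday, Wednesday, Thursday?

Oct 18, 2087 is a Saturday.
From Oct 18, 2087 to Oct 16, 2090 is 1095 days inclusive.
1095 = 7 × 156 + 3, so there are 156 full weeks plus 3 extra days.
Each full week contributes 3 days from the set (Tue, Wed, Thu): 156 × 3 = 468.
The 3 extra days are Saturday, Sunday, Monday — none qualify.
Total: 468 + 0 = 468.

468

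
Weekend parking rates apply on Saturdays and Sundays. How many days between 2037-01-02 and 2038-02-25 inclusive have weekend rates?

120

2037-01-02 is a Friday.
The range spans 420 days (inclusive of both endpoints).
420 = 7 × 60, so the span is exactly 60 full weeks.
Each full week contributes 2 weekend days (Sat, Sun): 60 × 2 = 120.
Total: 120.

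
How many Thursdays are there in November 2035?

5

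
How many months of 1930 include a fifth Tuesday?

A month has five Tuesdays exactly when Tuesday falls within its first (length − 28) days.
Jan: 31 days, starts Wed → 5 of Wed, Thu, Fri
Feb: 28 days, starts Sat → 5 of (none)
Mar: 31 days, starts Sat → 5 of Sat, Sun, Mon
Apr: 30 days, starts Tue → 5 of Tue, Wed ✓
May: 31 days, starts Thu → 5 of Thu, Fri, Sat
Jun: 30 days, starts Sun → 5 of Sun, Mon
Jul: 31 days, starts Tue → 5 of Tue, Wed, Thu ✓
Aug: 31 days, starts Fri → 5 of Fri, Sat, Sun
Sep: 30 days, starts Mon → 5 of Mon, Tue ✓
Oct: 31 days, starts Wed → 5 of Wed, Thu, Fri
Nov: 30 days, starts Sat → 5 of Sat, Sun
Dec: 31 days, starts Mon → 5 of Mon, Tue, Wed ✓
Months with five Tuesdays: Apr, Jul, Sep, Dec.

4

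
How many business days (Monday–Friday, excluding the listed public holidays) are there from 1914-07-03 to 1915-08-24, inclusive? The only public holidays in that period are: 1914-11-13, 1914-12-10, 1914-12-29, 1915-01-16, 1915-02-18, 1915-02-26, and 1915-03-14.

293 business days

1914-07-03 is a Friday.
From 1914-07-03 to 1915-08-24 is 418 days inclusive.
418 = 7 × 59 + 5, so there are 59 full weeks plus 5 extra days.
Each full week contributes 5 weekdays (Mon–Fri): 59 × 5 = 295.
The 5 extra days are Fri, Sat, Sun, Mon, Tue — 3 of them qualify.
Total: 295 + 3 = 298.
Holidays: 1914-11-13 (Fri); 1914-12-10 (Thu); 1914-12-29 (Tue); 1915-01-16 (Sat); 1915-02-18 (Thu); 1915-02-26 (Fri); 1915-03-14 (Sun).
5 of the 7 holidays fall on weekdays; the rest are weekends and were already excluded.
Business days: 298 − 5 = 293.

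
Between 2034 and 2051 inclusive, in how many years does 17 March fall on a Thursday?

Day of week of March 17 in each year:
2034: Fri, 2035: Sat, 2036: Mon, 2037: Tue, 2038: Wed, 2039: Thu ✓, 2040: Sat, 2041: Sun, 2042: Mon, 2043: Tue, 2044: Thu ✓, 2045: Fri, 2046: Sat, 2047: Sun, 2048: Tue, 2049: Wed, 2050: Thu ✓, 2051: Fri
Thursdays: 2039, 2044, 2050.

3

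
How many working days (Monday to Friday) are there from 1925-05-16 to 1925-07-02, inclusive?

1925-05-16 is a Saturday.
The range spans 48 days (inclusive of both endpoints).
48 = 7 × 6 + 6, so there are 6 full weeks plus 6 extra days.
Each full week contributes 5 weekdays (Mon–Fri): 6 × 5 = 30.
The 6 extra days are Sat, Sun, Mon, Tue, Wed, Thu — 4 of them qualify.
Total: 30 + 4 = 34.

34 weekdays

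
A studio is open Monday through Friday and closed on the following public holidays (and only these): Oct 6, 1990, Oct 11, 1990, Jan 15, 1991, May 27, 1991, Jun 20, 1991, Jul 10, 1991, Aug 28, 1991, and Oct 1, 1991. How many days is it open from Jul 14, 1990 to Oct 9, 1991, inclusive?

316 working days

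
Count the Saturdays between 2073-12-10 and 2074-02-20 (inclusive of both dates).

10 Saturdays

2073-12-10 is a Sunday.
From 2073-12-10 to 2074-02-20 is 73 days inclusive.
73 = 7 × 10 + 3, so there are 10 full weeks plus 3 extra days.
Each full week contributes one Saturday: 10 so far.
The 3 extra days are Sunday, Monday, Tuesday — none qualify.
Total: 10 + 0 = 10.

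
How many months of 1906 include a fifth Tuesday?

A month has five Tuesdays exactly when Tuesday falls within its first (length − 28) days.
Jan: 31 days, starts Mon → 5 of Mon, Tue, Wed ✓
Feb: 28 days, starts Thu → 5 of (none)
Mar: 31 days, starts Thu → 5 of Thu, Fri, Sat
Apr: 30 days, starts Sun → 5 of Sun, Mon
May: 31 days, starts Tue → 5 of Tue, Wed, Thu ✓
Jun: 30 days, starts Fri → 5 of Fri, Sat
Jul: 31 days, starts Sun → 5 of Sun, Mon, Tue ✓
Aug: 31 days, starts Wed → 5 of Wed, Thu, Fri
Sep: 30 days, starts Sat → 5 of Sat, Sun
Oct: 31 days, starts Mon → 5 of Mon, Tue, Wed ✓
Nov: 30 days, starts Thu → 5 of Thu, Fri
Dec: 31 days, starts Sat → 5 of Sat, Sun, Mon
Months with five Tuesdays: Jan, May, Jul, Oct.

4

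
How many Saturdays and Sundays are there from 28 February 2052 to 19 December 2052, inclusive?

28 February 2052 is a Wednesday.
From 28 February 2052 to 19 December 2052 is 296 days inclusive.
296 = 7 × 42 + 2, so there are 42 full weeks plus 2 extra days.
Each full week contributes 2 weekend days (Sat, Sun): 42 × 2 = 84.
The 2 extra days are Wednesday, Thursday — none qualify.
Total: 84 + 0 = 84.

84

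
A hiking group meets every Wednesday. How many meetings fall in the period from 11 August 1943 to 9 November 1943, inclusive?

11 August 1943 is a Wednesday.
That's 91 days from start to end, counting both.
91 = 7 × 13, so the span is exactly 13 full weeks.
Each full week contributes one Wednesday: 13 so far.

13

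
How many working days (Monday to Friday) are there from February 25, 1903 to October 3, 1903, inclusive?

158

February 25, 1903 is a Wednesday.
From February 25, 1903 to October 3, 1903 is 221 days inclusive.
221 = 7 × 31 + 4, so there are 31 full weeks plus 4 extra days.
Each full week contributes 5 weekdays (Mon–Fri): 31 × 5 = 155.
The 4 extra days are Wednesday, Thursday, Friday, Saturday — 3 of them qualify.
Total: 155 + 3 = 158.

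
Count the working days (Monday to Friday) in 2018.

1 January 2018 is a Monday.
From 1 January 2018 to 31 December 2018 is 365 days inclusive.
365 = 7 × 52 + 1, so there are 52 full weeks plus 1 extra day.
Each full week contributes 5 weekdays (Mon–Fri): 52 × 5 = 260.
The 1 extra day is Mon — 1 of them qualifies.
Total: 260 + 1 = 261.

261 weekdays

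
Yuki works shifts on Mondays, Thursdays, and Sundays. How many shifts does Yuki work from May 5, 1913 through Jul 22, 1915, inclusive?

347

May 5, 1913 is a Monday.
From May 5, 1913 to Jul 22, 1915 is 809 days inclusive.
809 = 7 × 115 + 4, so there are 115 full weeks plus 4 extra days.
Each full week contributes 3 days from the set (Mon, Thu, Sun): 115 × 3 = 345.
The 4 extra days are Monday, Tuesday, Wednesday, Thursday — 2 of them qualify.
Total: 345 + 2 = 347.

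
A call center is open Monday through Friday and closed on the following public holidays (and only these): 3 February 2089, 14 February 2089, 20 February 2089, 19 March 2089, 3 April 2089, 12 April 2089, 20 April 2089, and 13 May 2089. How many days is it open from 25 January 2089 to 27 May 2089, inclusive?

84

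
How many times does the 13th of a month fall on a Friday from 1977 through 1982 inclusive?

10

Friday-the-13ths by year:
1977: May
1978: Jan, Oct
1979: Apr, Jul
1980: Jun
1981: Feb, Mar, Nov
1982: Aug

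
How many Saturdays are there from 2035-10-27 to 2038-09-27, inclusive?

153 Saturdays

2035-10-27 is a Saturday.
From 2035-10-27 to 2038-09-27 is 1067 days inclusive.
1067 = 7 × 152 + 3, so there are 152 full weeks plus 3 extra days.
Each full week contributes one Saturday: 152 so far.
The 3 extra days are Saturday, Sunday, Monday — 1 of them qualifies.
Total: 152 + 1 = 153.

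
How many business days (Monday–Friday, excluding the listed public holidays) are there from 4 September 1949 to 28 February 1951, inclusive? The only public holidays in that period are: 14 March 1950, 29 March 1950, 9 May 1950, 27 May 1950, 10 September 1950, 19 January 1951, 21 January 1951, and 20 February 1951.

4 September 1949 is a Sunday.
From 4 September 1949 to 28 February 1951 is 543 days inclusive.
543 = 7 × 77 + 4, so there are 77 full weeks plus 4 extra days.
Each full week contributes 5 weekdays (Mon–Fri): 77 × 5 = 385.
The 4 extra days are Sun, Mon, Tue, Wed — 3 of them qualify.
Total: 385 + 3 = 388.
Holidays: 14 March 1950 (Tue); 29 March 1950 (Wed); 9 May 1950 (Tue); 27 May 1950 (Sat); 10 September 1950 (Sun); 19 January 1951 (Fri); 21 January 1951 (Sun); 20 February 1951 (Tue).
5 of the 8 holidays fall on weekdays; the rest are weekends and were already excluded.
Business days: 388 − 5 = 383.

383 business days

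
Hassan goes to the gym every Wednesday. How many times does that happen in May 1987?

May 1, 1987 is a Friday.
That's 31 days from start to end, counting both.
31 = 7 × 4 + 3, so there are 4 full weeks plus 3 extra days.
Each full week contributes one Wednesday: 4 so far.
The 3 extra days are Friday, Saturday, Sunday — none qualify.
Total: 4 + 0 = 4.

4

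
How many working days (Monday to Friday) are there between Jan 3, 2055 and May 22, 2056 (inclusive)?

361

Jan 3, 2055 is a Sunday.
That's 506 days from start to end, counting both.
506 = 7 × 72 + 2, so there are 72 full weeks plus 2 extra days.
Each full week contributes 5 weekdays (Mon–Fri): 72 × 5 = 360.
The 2 extra days are Sun, Mon — 1 of them qualifies.
Total: 360 + 1 = 361.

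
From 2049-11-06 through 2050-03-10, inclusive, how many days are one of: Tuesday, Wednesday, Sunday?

54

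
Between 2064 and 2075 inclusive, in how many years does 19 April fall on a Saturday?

Day of week of April 19 in each year:
2064: Sat ✓, 2065: Sun, 2066: Mon, 2067: Tue, 2068: Thu, 2069: Fri, 2070: Sat ✓, 2071: Sun, 2072: Tue, 2073: Wed, 2074: Thu, 2075: Fri
Saturdays: 2064, 2070.

2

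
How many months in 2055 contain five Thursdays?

A month has five Thursdays exactly when Thursday falls within its first (length − 28) days.
Jan: 31 days, starts Fri → 5 of Fri, Sat, Sun
Feb: 28 days, starts Mon → 5 of (none)
Mar: 31 days, starts Mon → 5 of Mon, Tue, Wed
Apr: 30 days, starts Thu → 5 of Thu, Fri ✓
May: 31 days, starts Sat → 5 of Sat, Sun, Mon
Jun: 30 days, starts Tue → 5 of Tue, Wed
Jul: 31 days, starts Thu → 5 of Thu, Fri, Sat ✓
Aug: 31 days, starts Sun → 5 of Sun, Mon, Tue
Sep: 30 days, starts Wed → 5 of Wed, Thu ✓
Oct: 31 days, starts Fri → 5 of Fri, Sat, Sun
Nov: 30 days, starts Mon → 5 of Mon, Tue
Dec: 31 days, starts Wed → 5 of Wed, Thu, Fri ✓
Months with five Thursdays: Apr, Jul, Sep, Dec.

4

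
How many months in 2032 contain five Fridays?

5

A month has five Fridays exactly when Friday falls within its first (length − 28) days.
Jan: 31 days, starts Thu → 5 of Thu, Fri, Sat ✓
Feb: 29 days, starts Sun → 5 of Sun
Mar: 31 days, starts Mon → 5 of Mon, Tue, Wed
Apr: 30 days, starts Thu → 5 of Thu, Fri ✓
May: 31 days, starts Sat → 5 of Sat, Sun, Mon
Jun: 30 days, starts Tue → 5 of Tue, Wed
Jul: 31 days, starts Thu → 5 of Thu, Fri, Sat ✓
Aug: 31 days, starts Sun → 5 of Sun, Mon, Tue
Sep: 30 days, starts Wed → 5 of Wed, Thu
Oct: 31 days, starts Fri → 5 of Fri, Sat, Sun ✓
Nov: 30 days, starts Mon → 5 of Mon, Tue
Dec: 31 days, starts Wed → 5 of Wed, Thu, Fri ✓
Months with five Fridays: Jan, Apr, Jul, Oct, Dec.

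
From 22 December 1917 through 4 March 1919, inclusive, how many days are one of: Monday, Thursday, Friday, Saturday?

250

22 December 1917 is a Saturday.
The range spans 438 days (inclusive of both endpoints).
438 = 7 × 62 + 4, so there are 62 full weeks plus 4 extra days.
Each full week contributes 4 days from the set (Mon, Thu, Fri, Sat): 62 × 4 = 248.
The 4 extra days are Sat, Sun, Mon, Tue — 2 of them qualify.
Total: 248 + 2 = 250.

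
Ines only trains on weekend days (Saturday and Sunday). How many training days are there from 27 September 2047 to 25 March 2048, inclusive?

27 September 2047 is a Friday.
From 27 September 2047 to 25 March 2048 is 181 days inclusive.
181 = 7 × 25 + 6, so there are 25 full weeks plus 6 extra days.
Each full week contributes 2 weekend days (Sat, Sun): 25 × 2 = 50.
The 6 extra days are Fri, Sat, Sun, Mon, Tue, Wed — 2 of them qualify.
Total: 50 + 2 = 52.

52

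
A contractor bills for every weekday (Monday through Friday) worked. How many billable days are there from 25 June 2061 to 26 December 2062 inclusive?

392 weekdays

25 June 2061 is a Saturday.
The range spans 550 days (inclusive of both endpoints).
550 = 7 × 78 + 4, so there are 78 full weeks plus 4 extra days.
Each full week contributes 5 weekdays (Mon–Fri): 78 × 5 = 390.
The 4 extra days are Saturday, Sunday, Monday, Tuesday — 2 of them qualify.
Total: 390 + 2 = 392.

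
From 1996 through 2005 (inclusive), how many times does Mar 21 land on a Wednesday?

1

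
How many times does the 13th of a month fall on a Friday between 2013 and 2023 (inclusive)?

19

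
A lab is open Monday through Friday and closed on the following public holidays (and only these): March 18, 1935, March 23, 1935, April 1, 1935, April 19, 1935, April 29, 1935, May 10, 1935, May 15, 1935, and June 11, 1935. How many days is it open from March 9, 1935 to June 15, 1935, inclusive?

March 9, 1935 is a Saturday.
From March 9, 1935 to June 15, 1935 is 99 days inclusive.
99 = 7 × 14 + 1, so there are 14 full weeks plus 1 extra day.
Each full week contributes 5 weekdays (Mon–Fri): 14 × 5 = 70.
The 1 extra day is Saturday — none qualify.
Total: 70 + 0 = 70.
Holidays: March 18, 1935 (Mon); March 23, 1935 (Sat); April 1, 1935 (Mon); April 19, 1935 (Fri); April 29, 1935 (Mon); May 10, 1935 (Fri); May 15, 1935 (Wed); June 11, 1935 (Tue).
7 of the 8 holidays fall on weekdays; the rest are weekends and were already excluded.
Business days: 70 − 7 = 63.

63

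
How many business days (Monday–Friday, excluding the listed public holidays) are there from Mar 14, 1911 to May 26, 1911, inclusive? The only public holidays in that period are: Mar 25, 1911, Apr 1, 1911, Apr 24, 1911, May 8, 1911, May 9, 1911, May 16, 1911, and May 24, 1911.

49

Mar 14, 1911 is a Tuesday.
The range spans 74 days (inclusive of both endpoints).
74 = 7 × 10 + 4, so there are 10 full weeks plus 4 extra days.
Each full week contributes 5 weekdays (Mon–Fri): 10 × 5 = 50.
The 4 extra days are Tue, Wed, Thu, Fri — 4 of them qualify.
Total: 50 + 4 = 54.
Holidays: Mar 25, 1911 (Sat); Apr 1, 1911 (Sat); Apr 24, 1911 (Mon); May 8, 1911 (Mon); May 9, 1911 (Tue); May 16, 1911 (Tue); May 24, 1911 (Wed).
5 of the 7 holidays fall on weekdays; the rest are weekends and were already excluded.
Business days: 54 − 5 = 49.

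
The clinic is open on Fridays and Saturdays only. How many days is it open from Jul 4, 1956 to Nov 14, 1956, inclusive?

38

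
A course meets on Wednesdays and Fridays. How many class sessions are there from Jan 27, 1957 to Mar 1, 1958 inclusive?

114

Jan 27, 1957 is a Sunday.
From Jan 27, 1957 to Mar 1, 1958 is 399 days inclusive.
399 = 7 × 57, so the span is exactly 57 full weeks.
Each full week contributes 2 days from the set (Wed, Fri): 57 × 2 = 114.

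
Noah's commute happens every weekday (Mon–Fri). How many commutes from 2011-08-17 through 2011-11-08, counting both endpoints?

2011-08-17 is a Wednesday.
From 2011-08-17 to 2011-11-08 is 84 days inclusive.
84 = 7 × 12, so the span is exactly 12 full weeks.
Each full week contributes 5 weekdays (Mon–Fri): 12 × 5 = 60.

60 weekdays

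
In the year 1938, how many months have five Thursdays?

A month has five Thursdays exactly when Thursday falls within its first (length − 28) days.
Jan: 31 days, starts Sat → 5 of Sat, Sun, Mon
Feb: 28 days, starts Tue → 5 of (none)
Mar: 31 days, starts Tue → 5 of Tue, Wed, Thu ✓
Apr: 30 days, starts Fri → 5 of Fri, Sat
May: 31 days, starts Sun → 5 of Sun, Mon, Tue
Jun: 30 days, starts Wed → 5 of Wed, Thu ✓
Jul: 31 days, starts Fri → 5 of Fri, Sat, Sun
Aug: 31 days, starts Mon → 5 of Mon, Tue, Wed
Sep: 30 days, starts Thu → 5 of Thu, Fri ✓
Oct: 31 days, starts Sat → 5 of Sat, Sun, Mon
Nov: 30 days, starts Tue → 5 of Tue, Wed
Dec: 31 days, starts Thu → 5 of Thu, Fri, Sat ✓
Months with five Thursdays: Mar, Jun, Sep, Dec.

4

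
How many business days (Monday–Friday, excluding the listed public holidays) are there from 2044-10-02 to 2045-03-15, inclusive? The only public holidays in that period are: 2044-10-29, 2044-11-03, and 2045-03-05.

2044-10-02 is a Sunday.
From 2044-10-02 to 2045-03-15 is 165 days inclusive.
165 = 7 × 23 + 4, so there are 23 full weeks plus 4 extra days.
Each full week contributes 5 weekdays (Mon–Fri): 23 × 5 = 115.
The 4 extra days are Sun, Mon, Tue, Wed — 3 of them qualify.
Total: 115 + 3 = 118.
Holidays: 2044-10-29 (Sat); 2044-11-03 (Thu); 2045-03-05 (Sun).
1 of the 3 holidays fall on weekdays; the rest are weekends and were already excluded.
Business days: 118 − 1 = 117.

117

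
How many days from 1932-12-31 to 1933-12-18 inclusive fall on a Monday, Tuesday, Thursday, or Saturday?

1932-12-31 is a Saturday.
From 1932-12-31 to 1933-12-18 is 353 days inclusive.
353 = 7 × 50 + 3, so there are 50 full weeks plus 3 extra days.
Each full week contributes 4 days from the set (Mon, Tue, Thu, Sat): 50 × 4 = 200.
The 3 extra days are Sat, Sun, Mon — 2 of them qualify.
Total: 200 + 2 = 202.

202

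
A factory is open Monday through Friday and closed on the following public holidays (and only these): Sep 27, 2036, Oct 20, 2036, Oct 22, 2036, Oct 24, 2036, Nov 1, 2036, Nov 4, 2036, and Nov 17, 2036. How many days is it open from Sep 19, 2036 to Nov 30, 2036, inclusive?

46 working days

Sep 19, 2036 is a Friday.
From Sep 19, 2036 to Nov 30, 2036 is 73 days inclusive.
73 = 7 × 10 + 3, so there are 10 full weeks plus 3 extra days.
Each full week contributes 5 weekdays (Mon–Fri): 10 × 5 = 50.
The 3 extra days are Friday, Saturday, Sunday — 1 of them qualifies.
Total: 50 + 1 = 51.
Holidays: Sep 27, 2036 (Sat); Oct 20, 2036 (Mon); Oct 22, 2036 (Wed); Oct 24, 2036 (Fri); Nov 1, 2036 (Sat); Nov 4, 2036 (Tue); Nov 17, 2036 (Mon).
5 of the 7 holidays fall on weekdays; the rest are weekends and were already excluded.
Business days: 51 − 5 = 46.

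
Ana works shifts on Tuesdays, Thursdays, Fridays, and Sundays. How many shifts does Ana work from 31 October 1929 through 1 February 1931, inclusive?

31 October 1929 is a Thursday.
The range spans 459 days (inclusive of both endpoints).
459 = 7 × 65 + 4, so there are 65 full weeks plus 4 extra days.
Each full week contributes 4 days from the set (Tue, Thu, Fri, Sun): 65 × 4 = 260.
The 4 extra days are Thu, Fri, Sat, Sun — 3 of them qualify.
Total: 260 + 3 = 263.

263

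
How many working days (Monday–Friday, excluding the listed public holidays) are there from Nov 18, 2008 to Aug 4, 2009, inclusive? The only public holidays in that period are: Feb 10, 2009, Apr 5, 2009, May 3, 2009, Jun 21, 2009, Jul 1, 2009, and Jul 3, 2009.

183

Nov 18, 2008 is a Tuesday.
From Nov 18, 2008 to Aug 4, 2009 is 260 days inclusive.
260 = 7 × 37 + 1, so there are 37 full weeks plus 1 extra day.
Each full week contributes 5 weekdays (Mon–Fri): 37 × 5 = 185.
The 1 extra day is Tuesday — 1 of them qualifies.
Total: 185 + 1 = 186.
Holidays: Feb 10, 2009 (Tue); Apr 5, 2009 (Sun); May 3, 2009 (Sun); Jun 21, 2009 (Sun); Jul 1, 2009 (Wed); Jul 3, 2009 (Fri).
3 of the 6 holidays fall on weekdays; the rest are weekends and were already excluded.
Business days: 186 − 3 = 183.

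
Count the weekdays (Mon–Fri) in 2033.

260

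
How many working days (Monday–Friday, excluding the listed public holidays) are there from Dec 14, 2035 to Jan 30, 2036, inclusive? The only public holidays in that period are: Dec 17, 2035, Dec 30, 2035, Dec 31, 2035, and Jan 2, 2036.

31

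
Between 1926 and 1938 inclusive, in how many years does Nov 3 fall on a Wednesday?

2

Day of week of November 3 in each year:
1926: Wed ✓, 1927: Thu, 1928: Sat, 1929: Sun, 1930: Mon, 1931: Tue, 1932: Thu, 1933: Fri, 1934: Sat, 1935: Sun, 1936: Tue, 1937: Wed ✓, 1938: Thu
Wednesdays: 1926, 1937.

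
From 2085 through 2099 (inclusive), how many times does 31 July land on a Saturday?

Day of week of July 31 in each year:
2085: Tue, 2086: Wed, 2087: Thu, 2088: Sat ✓, 2089: Sun, 2090: Mon, 2091: Tue, 2092: Thu, 2093: Fri, 2094: Sat ✓, 2095: Sun, 2096: Tue, 2097: Wed, 2098: Thu, 2099: Fri
Saturdays: 2088, 2094.

2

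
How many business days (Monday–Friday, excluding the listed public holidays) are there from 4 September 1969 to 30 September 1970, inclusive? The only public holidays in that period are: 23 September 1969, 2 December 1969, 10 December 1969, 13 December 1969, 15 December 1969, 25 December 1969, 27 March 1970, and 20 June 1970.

4 September 1969 is a Thursday.
The range spans 392 days (inclusive of both endpoints).
392 = 7 × 56, so the span is exactly 56 full weeks.
Each full week contributes 5 weekdays (Mon–Fri): 56 × 5 = 280.
Holidays: 23 September 1969 (Tue); 2 December 1969 (Tue); 10 December 1969 (Wed); 13 December 1969 (Sat); 15 December 1969 (Mon); 25 December 1969 (Thu); 27 March 1970 (Fri); 20 June 1970 (Sat).
6 of the 8 holidays fall on weekdays; the rest are weekends and were already excluded.
Business days: 280 − 6 = 274.

274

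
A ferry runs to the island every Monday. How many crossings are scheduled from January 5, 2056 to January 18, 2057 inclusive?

54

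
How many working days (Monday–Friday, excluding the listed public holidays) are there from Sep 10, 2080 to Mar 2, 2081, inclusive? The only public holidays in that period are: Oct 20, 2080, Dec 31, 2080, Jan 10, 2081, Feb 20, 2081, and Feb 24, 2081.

Sep 10, 2080 is a Tuesday.
From Sep 10, 2080 to Mar 2, 2081 is 174 days inclusive.
174 = 7 × 24 + 6, so there are 24 full weeks plus 6 extra days.
Each full week contributes 5 weekdays (Mon–Fri): 24 × 5 = 120.
The 6 extra days are Tue, Wed, Thu, Fri, Sat, Sun — 4 of them qualify.
Total: 120 + 4 = 124.
Holidays: Oct 20, 2080 (Sun); Dec 31, 2080 (Tue); Jan 10, 2081 (Fri); Feb 20, 2081 (Thu); Feb 24, 2081 (Mon).
4 of the 5 holidays fall on weekdays; the rest are weekends and were already excluded.
Business days: 124 − 4 = 120.

120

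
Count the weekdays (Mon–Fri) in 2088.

262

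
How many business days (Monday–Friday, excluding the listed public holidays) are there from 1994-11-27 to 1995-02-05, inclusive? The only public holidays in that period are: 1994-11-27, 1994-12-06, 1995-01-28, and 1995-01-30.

1994-11-27 is a Sunday.
The range spans 71 days (inclusive of both endpoints).
71 = 7 × 10 + 1, so there are 10 full weeks plus 1 extra day.
Each full week contributes 5 weekdays (Mon–Fri): 10 × 5 = 50.
The 1 extra day is Sun — none qualify.
Total: 50 + 0 = 50.
Holidays: 1994-11-27 (Sun); 1994-12-06 (Tue); 1995-01-28 (Sat); 1995-01-30 (Mon).
2 of the 4 holidays fall on weekdays; the rest are weekends and were already excluded.
Business days: 50 − 2 = 48.

48 business days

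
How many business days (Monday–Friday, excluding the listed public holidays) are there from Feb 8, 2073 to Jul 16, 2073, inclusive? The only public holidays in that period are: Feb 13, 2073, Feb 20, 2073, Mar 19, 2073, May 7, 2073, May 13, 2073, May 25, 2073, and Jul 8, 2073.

110 business days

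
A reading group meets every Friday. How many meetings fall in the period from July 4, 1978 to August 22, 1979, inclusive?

59

July 4, 1978 is a Tuesday.
From July 4, 1978 to August 22, 1979 is 415 days inclusive.
415 = 7 × 59 + 2, so there are 59 full weeks plus 2 extra days.
Each full week contributes one Friday: 59 so far.
The 2 extra days are Tue, Wed — none qualify.
Total: 59 + 0 = 59.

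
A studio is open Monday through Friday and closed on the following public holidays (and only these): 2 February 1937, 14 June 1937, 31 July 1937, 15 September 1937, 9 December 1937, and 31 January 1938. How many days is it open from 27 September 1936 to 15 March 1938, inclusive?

377 business days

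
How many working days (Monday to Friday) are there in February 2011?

2011-02-01 is a Tuesday.
That's 28 days from start to end, counting both.
28 = 7 × 4, so the span is exactly 4 full weeks.
Each full week contributes 5 weekdays (Mon–Fri): 4 × 5 = 20.
Total: 20.

20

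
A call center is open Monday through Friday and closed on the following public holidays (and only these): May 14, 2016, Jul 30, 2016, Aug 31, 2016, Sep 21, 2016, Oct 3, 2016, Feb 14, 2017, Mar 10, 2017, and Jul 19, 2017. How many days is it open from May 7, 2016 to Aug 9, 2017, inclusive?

May 7, 2016 is a Saturday.
From May 7, 2016 to Aug 9, 2017 is 460 days inclusive.
460 = 7 × 65 + 5, so there are 65 full weeks plus 5 extra days.
Each full week contributes 5 weekdays (Mon–Fri): 65 × 5 = 325.
The 5 extra days are Sat, Sun, Mon, Tue, Wed — 3 of them qualify.
Total: 325 + 3 = 328.
Holidays: May 14, 2016 (Sat); Jul 30, 2016 (Sat); Aug 31, 2016 (Wed); Sep 21, 2016 (Wed); Oct 3, 2016 (Mon); Feb 14, 2017 (Tue); Mar 10, 2017 (Fri); Jul 19, 2017 (Wed).
6 of the 8 holidays fall on weekdays; the rest are weekends and were already excluded.
Business days: 328 − 6 = 322.

322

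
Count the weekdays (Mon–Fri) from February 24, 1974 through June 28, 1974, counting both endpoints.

90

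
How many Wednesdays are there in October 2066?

4

October 1, 2066 is a Friday.
From October 1, 2066 to October 31, 2066 is 31 days inclusive.
31 = 7 × 4 + 3, so there are 4 full weeks plus 3 extra days.
Each full week contributes one Wednesday: 4 so far.
The 3 extra days are Fri, Sat, Sun — none qualify.
Total: 4 + 0 = 4.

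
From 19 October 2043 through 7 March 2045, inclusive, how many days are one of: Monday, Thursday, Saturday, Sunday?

19 October 2043 is a Monday.
That's 506 days from start to end, counting both.
506 = 7 × 72 + 2, so there are 72 full weeks plus 2 extra days.
Each full week contributes 4 days from the set (Mon, Thu, Sat, Sun): 72 × 4 = 288.
The 2 extra days are Mon, Tue — 1 of them qualifies.
Total: 288 + 1 = 289.

289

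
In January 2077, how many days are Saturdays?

5

January 1, 2077 is a Friday.
That's 31 days from start to end, counting both.
31 = 7 × 4 + 3, so there are 4 full weeks plus 3 extra days.
Each full week contributes one Saturday: 4 so far.
The 3 extra days are Friday, Saturday, Sunday — 1 of them qualifies.
Total: 4 + 1 = 5.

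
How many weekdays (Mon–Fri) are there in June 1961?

Jun 1, 1961 is a Thursday.
That's 30 days from start to end, counting both.
30 = 7 × 4 + 2, so there are 4 full weeks plus 2 extra days.
Each full week contributes 5 weekdays (Mon–Fri): 4 × 5 = 20.
The 2 extra days are Thu, Fri — 2 of them qualify.
Total: 20 + 2 = 22.

22 weekdays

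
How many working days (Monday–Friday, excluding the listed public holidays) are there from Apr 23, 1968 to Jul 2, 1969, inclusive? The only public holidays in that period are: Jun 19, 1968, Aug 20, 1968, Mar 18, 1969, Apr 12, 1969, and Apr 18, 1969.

Apr 23, 1968 is a Tuesday.
From Apr 23, 1968 to Jul 2, 1969 is 436 days inclusive.
436 = 7 × 62 + 2, so there are 62 full weeks plus 2 extra days.
Each full week contributes 5 weekdays (Mon–Fri): 62 × 5 = 310.
The 2 extra days are Tuesday, Wednesday — 2 of them qualify.
Total: 310 + 2 = 312.
Holidays: Jun 19, 1968 (Wed); Aug 20, 1968 (Tue); Mar 18, 1969 (Tue); Apr 12, 1969 (Sat); Apr 18, 1969 (Fri).
4 of the 5 holidays fall on weekdays; the rest are weekends and were already excluded.
Business days: 312 − 4 = 308.

308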